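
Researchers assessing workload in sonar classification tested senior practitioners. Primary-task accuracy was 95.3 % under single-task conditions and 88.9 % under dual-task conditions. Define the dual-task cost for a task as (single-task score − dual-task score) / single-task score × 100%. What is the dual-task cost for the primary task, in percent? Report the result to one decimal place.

Cost = (95.3 − 88.9) / 95.3 × 100%
     = 6.4000 / 95.3 × 100% = 6.7156%.
≈ 6.7%.

6.7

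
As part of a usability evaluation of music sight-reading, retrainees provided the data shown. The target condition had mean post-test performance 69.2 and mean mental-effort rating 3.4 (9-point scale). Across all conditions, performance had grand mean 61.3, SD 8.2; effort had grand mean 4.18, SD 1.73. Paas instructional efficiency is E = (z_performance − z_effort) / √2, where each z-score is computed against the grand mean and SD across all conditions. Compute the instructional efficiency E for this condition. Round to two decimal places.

1.00

z_performance = (69.2 − 61.3) / 8.2 = 7.9000 / 8.2 = 0.9634.
z_effort = (3.4 − 4.18) / 1.73 = -0.7800 / 1.73 = -0.4509.
z_P − z_E = 0.9634 − (-0.4509) = 1.4143.
E = 1.4143 / √2 = 1.4143 / 1.41421 = 1.0001 ≈ 1.00.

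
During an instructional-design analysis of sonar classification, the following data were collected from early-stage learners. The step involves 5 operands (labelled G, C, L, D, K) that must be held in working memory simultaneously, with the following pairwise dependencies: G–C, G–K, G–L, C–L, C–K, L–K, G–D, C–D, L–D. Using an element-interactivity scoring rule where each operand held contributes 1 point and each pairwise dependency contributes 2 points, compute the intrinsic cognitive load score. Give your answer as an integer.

Count of operands held simultaneously: 5.
Count of pairwise dependencies listed: 9.
Element contribution: 5 × 1 = 5.
Interaction contribution: 9 × 2 = 18.
Intrinsic load = 5 + 18 = 23.

23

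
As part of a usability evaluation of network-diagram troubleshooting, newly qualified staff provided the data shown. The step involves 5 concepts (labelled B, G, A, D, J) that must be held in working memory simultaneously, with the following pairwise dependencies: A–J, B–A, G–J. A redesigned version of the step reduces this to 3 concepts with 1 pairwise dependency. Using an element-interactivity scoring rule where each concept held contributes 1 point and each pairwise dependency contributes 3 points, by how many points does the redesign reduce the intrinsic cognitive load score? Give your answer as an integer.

8

Original: 5 × 1 + 3 × 3 = 5 + 9 = 14.
Redesigned: 3 × 1 + 1 × 3 = 3 + 3 = 6.
Reduction = 14 − 6 = 8.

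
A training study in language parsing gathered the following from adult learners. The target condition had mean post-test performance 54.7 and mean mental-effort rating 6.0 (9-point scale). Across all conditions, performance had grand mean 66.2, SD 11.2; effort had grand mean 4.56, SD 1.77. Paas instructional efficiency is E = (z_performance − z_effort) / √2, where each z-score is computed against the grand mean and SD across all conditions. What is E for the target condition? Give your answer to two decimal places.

z_performance = (54.7 − 66.2) / 11.2 = -11.5000 / 11.2 = -1.0268.
z_effort = (6.0 − 4.56) / 1.77 = 1.4400 / 1.77 = 0.8136.
z_P − z_E = -1.0268 − 0.8136 = -1.8404.
E = -1.8404 / √2 = -1.8404 / 1.41421 = -1.3014 ≈ -1.30.

-1.30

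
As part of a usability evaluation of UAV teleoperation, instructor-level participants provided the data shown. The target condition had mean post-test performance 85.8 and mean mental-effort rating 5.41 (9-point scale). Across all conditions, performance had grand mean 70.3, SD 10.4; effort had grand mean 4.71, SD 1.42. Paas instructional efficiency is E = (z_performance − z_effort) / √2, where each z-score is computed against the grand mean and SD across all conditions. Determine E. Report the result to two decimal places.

0.71

z_performance = (85.8 − 70.3) / 10.4 = 15.5000 / 10.4 = 1.4904.
z_effort = (5.41 − 4.71) / 1.42 = 0.7000 / 1.42 = 0.4930.
z_P − z_E = 1.4904 − 0.4930 = 0.9974.
E = 0.9974 / √2 = 0.9974 / 1.41421 = 0.7053 ≈ 0.71.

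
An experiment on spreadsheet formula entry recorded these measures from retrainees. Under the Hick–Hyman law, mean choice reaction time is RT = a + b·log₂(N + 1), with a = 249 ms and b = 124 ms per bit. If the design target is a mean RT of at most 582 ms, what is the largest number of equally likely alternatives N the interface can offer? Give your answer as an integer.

Set 249 + 124·log₂(N + 1) ≤ 582.
log₂(N + 1) ≤ (582 − 249) / 124 = 2.6855.
N + 1 ≤ 2^2.6855 = 6.4330.
N ≤ 5.4330, so the largest integer N is 5.

5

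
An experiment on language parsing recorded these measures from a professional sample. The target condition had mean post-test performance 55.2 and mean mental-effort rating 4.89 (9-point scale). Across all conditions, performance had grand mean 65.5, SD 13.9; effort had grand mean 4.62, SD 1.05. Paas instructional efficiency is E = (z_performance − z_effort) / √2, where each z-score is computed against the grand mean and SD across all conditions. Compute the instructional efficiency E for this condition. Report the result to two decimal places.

-0.71

z_performance = (55.2 − 65.5) / 13.9 = -10.3000 / 13.9 = -0.7410.
z_effort = (4.89 − 4.62) / 1.05 = 0.2700 / 1.05 = 0.2571.
z_P − z_E = -0.7410 − 0.2571 = -0.9981.
E = -0.9981 / √2 = -0.9981 / 1.41421 = -0.7058 ≈ -0.71.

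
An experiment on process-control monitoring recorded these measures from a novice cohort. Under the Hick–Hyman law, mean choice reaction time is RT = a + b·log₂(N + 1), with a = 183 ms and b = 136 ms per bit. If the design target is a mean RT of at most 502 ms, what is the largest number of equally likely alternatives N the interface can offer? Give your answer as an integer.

4

Set 183 + 136·log₂(N + 1) ≤ 502.
log₂(N + 1) ≤ (502 − 183) / 136 = 2.3456.
N + 1 ≤ 2^2.3456 = 5.0827.
N ≤ 4.0827, so the largest integer N is 4.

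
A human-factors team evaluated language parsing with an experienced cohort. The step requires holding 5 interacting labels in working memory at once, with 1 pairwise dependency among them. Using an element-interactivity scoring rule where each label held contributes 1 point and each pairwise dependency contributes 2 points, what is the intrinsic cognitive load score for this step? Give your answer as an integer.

Element contribution: 5 × 1 = 5.
Interaction contribution: 1 × 2 = 2.
Intrinsic load = 5 + 2 = 7.

7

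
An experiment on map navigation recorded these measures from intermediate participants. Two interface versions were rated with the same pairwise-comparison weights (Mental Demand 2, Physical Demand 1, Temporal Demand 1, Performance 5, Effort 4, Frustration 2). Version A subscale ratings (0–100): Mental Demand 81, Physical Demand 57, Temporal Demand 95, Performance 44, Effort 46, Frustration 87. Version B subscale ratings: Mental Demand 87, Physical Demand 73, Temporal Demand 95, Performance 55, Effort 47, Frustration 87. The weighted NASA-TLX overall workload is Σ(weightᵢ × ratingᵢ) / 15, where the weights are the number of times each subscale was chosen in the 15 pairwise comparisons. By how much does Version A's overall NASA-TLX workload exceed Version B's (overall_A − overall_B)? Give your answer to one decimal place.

Version A weighted sum = 2·81 + 1·57 + 1·95 + 5·44 + 4·46 + 2·87 = 162 + 57 + 95 + 220 + 184 + 174 = 892; overall_A = 892/15 = 59.4667.
Version B weighted sum = 2·87 + 1·73 + 1·95 + 5·55 + 4·47 + 2·87 = 174 + 73 + 95 + 275 + 188 + 174 = 979; overall_B = 979/15 = 65.2667.
Difference = 59.4667 − 65.2667 = -5.8000 ≈ -5.8.

-5.8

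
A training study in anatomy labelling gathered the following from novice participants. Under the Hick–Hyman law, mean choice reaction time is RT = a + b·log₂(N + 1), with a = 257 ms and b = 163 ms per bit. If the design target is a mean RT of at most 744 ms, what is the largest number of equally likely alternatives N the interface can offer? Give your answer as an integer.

6

Set 257 + 163·log₂(N + 1) ≤ 744.
log₂(N + 1) ≤ (744 − 257) / 163 = 2.9877.
N + 1 ≤ 2^2.9877 = 7.9321.
N ≤ 6.9321, so the largest integer N is 6.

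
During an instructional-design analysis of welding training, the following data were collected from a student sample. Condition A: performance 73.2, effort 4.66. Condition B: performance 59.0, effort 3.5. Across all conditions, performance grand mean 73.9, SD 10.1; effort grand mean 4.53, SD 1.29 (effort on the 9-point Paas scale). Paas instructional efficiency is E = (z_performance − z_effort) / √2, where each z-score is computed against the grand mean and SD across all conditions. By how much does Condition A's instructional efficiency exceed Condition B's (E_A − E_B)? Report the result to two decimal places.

Condition A: z_P = (73.2 − 73.9)/10.1 = -0.0693; z_E = (4.66 − 4.53)/1.29 = 0.1008; E_A = (-0.0693 − 0.1008)/√2 = -0.1203.
Condition B: z_P = (59.0 − 73.9)/10.1 = -1.4752; z_E = (3.5 − 4.53)/1.29 = -0.7984; E_B = (-1.4752 − (-0.7984))/√2 = -0.4786.
E_A − E_B = -0.1203 − (-0.4786) = 0.3583 ≈ 0.36.

0.36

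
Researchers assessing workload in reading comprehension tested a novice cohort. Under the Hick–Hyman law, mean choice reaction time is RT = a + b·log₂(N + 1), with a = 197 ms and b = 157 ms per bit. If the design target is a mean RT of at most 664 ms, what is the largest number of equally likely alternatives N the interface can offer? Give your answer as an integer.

Set 197 + 157·log₂(N + 1) ≤ 664.
log₂(N + 1) ≤ (664 − 197) / 157 = 2.9745.
N + 1 ≤ 2^2.9745 = 7.8598.
N ≤ 6.8598, so the largest integer N is 6.

6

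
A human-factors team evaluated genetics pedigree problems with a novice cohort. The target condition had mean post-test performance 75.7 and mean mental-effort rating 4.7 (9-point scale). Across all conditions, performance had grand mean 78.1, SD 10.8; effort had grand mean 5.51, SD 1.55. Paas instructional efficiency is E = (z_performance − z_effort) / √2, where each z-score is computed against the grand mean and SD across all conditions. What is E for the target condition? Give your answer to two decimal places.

z_performance = (75.7 − 78.1) / 10.8 = -2.4000 / 10.8 = -0.2222.
z_effort = (4.7 − 5.51) / 1.55 = -0.8100 / 1.55 = -0.5226.
z_P − z_E = -0.2222 − (-0.5226) = 0.3004.
E = 0.3004 / √2 = 0.3004 / 1.41421 = 0.2124 ≈ 0.21.

0.21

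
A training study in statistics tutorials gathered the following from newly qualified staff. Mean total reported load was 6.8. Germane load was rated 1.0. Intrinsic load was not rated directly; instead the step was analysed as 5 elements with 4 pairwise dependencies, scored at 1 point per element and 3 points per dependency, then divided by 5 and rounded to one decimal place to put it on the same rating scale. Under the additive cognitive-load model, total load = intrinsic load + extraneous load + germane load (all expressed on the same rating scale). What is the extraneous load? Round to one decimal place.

Intrinsic (element-interactivity): (5 × 1 + 4 × 3) / 5 = 17 / 5 = 3.4000 → 3.4.
extraneous load = total − intrinsic − germane
             = 6.8 − 3.4 − 1.0 = 2.4.

2.4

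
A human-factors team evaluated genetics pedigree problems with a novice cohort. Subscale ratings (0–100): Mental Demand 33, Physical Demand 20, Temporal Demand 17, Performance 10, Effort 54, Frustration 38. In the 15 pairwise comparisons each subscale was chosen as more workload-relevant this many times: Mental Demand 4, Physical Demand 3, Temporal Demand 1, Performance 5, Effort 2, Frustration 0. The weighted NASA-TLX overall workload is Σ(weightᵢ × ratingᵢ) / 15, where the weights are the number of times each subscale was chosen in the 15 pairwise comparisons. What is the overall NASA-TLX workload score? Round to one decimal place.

The tallies are the weights (they sum to 15).
Weighted sum = 4·33 + 3·20 + 1·17 + 5·10 + 2·54 + 0·38
            = 132 + 60 + 17 + 50 + 108 + 0 = 367.
Overall workload = 367 / 15 = 24.4667 ≈ 24.5.

24.5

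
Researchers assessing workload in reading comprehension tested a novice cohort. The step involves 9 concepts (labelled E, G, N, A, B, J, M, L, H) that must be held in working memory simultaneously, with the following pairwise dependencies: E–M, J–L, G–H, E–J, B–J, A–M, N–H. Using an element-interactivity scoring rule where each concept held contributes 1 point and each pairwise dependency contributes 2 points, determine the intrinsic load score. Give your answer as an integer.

Count of concepts held simultaneously: 9.
Count of pairwise dependencies listed: 7.
Element contribution: 9 × 1 = 9.
Interaction contribution: 7 × 2 = 14.
Intrinsic load = 9 + 14 = 23.

23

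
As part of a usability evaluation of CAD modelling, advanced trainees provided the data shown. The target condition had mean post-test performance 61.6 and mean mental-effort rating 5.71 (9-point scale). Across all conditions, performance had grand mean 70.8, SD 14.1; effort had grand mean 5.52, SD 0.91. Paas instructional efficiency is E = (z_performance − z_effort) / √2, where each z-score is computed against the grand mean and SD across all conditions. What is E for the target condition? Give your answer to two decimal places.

z_performance = (61.6 − 70.8) / 14.1 = -9.2000 / 14.1 = -0.6525.
z_effort = (5.71 − 5.52) / 0.91 = 0.1900 / 0.91 = 0.2088.
z_P − z_E = -0.6525 − 0.2088 = -0.8613.
E = -0.8613 / √2 = -0.8613 / 1.41421 = -0.6090 ≈ -0.61.

-0.61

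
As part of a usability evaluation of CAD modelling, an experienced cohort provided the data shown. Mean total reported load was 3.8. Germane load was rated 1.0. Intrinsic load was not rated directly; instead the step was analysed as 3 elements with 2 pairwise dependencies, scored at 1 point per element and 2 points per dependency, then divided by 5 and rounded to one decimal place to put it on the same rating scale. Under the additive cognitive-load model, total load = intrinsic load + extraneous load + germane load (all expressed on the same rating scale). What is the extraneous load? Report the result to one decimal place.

1.4

Intrinsic (element-interactivity): (3 × 1 + 2 × 2) / 5 = 7 / 5 = 1.4000 → 1.4.
extraneous load = total − intrinsic − germane
             = 3.8 − 1.4 − 1.0 = 1.4.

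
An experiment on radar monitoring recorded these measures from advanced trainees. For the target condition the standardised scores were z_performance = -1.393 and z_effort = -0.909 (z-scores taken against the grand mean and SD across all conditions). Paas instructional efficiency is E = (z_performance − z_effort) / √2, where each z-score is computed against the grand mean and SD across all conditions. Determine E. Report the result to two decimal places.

-0.34

z_P − z_E = -1.393 − (-0.909) = -0.4840.
E = -0.4840 / √2 = -0.4840 / 1.41421 = -0.3422 ≈ -0.34.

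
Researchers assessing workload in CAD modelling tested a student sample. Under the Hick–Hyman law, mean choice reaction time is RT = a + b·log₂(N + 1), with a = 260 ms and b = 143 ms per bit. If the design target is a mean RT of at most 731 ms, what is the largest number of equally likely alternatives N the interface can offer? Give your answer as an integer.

8

Set 260 + 143·log₂(N + 1) ≤ 731.
log₂(N + 1) ≤ (731 − 260) / 143 = 3.2937.
N + 1 ≤ 2^3.2937 = 9.8062.
N ≤ 8.8062, so the largest integer N is 8.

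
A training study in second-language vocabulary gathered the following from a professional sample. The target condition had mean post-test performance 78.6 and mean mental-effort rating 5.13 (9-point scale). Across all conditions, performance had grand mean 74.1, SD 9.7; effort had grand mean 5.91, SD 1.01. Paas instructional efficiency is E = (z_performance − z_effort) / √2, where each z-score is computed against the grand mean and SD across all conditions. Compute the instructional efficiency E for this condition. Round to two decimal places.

z_performance = (78.6 − 74.1) / 9.7 = 4.5000 / 9.7 = 0.4639.
z_effort = (5.13 − 5.91) / 1.01 = -0.7800 / 1.01 = -0.7723.
z_P − z_E = 0.4639 − (-0.7723) = 1.2362.
E = 1.2362 / √2 = 1.2362 / 1.41421 = 0.8741 ≈ 0.87.

0.87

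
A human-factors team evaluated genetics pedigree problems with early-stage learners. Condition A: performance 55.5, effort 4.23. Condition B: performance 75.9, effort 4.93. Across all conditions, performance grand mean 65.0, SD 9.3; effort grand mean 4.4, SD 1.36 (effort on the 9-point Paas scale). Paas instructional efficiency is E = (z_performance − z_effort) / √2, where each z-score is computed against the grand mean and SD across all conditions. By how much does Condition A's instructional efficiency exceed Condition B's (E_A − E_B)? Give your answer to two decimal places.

-1.19

Condition A: z_P = (55.5 − 65.0)/9.3 = -1.0215; z_E = (4.23 − 4.4)/1.36 = -0.1250; E_A = (-1.0215 − (-0.1250))/√2 = -0.6339.
Condition B: z_P = (75.9 − 65.0)/9.3 = 1.1720; z_E = (4.93 − 4.4)/1.36 = 0.3897; E_B = (1.1720 − 0.3897)/√2 = 0.5532.
E_A − E_B = -0.6339 − 0.5532 = -1.1871 ≈ -1.19.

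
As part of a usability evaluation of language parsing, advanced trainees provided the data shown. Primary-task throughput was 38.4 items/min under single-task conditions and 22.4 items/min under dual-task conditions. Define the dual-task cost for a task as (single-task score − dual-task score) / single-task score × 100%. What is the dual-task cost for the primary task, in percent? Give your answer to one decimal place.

41.7

Cost = (38.4 − 22.4) / 38.4 × 100%
     = 16.0000 / 38.4 × 100% = 41.6667%.
≈ 41.7%.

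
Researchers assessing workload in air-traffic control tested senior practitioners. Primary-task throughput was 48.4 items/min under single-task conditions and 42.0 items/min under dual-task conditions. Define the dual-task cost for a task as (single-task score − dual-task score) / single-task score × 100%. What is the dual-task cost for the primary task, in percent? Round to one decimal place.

Cost = (48.4 − 42.0) / 48.4 × 100%
     = 6.4000 / 48.4 × 100% = 13.2231%.
≈ 13.2%.

13.2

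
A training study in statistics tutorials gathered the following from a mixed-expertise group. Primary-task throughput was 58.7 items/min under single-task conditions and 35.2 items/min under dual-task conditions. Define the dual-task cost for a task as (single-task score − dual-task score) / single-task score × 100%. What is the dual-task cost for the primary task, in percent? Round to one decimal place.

40.0

Cost = (58.7 − 35.2) / 58.7 × 100%
     = 23.5000 / 58.7 × 100% = 40.0341%.
≈ 40.0%.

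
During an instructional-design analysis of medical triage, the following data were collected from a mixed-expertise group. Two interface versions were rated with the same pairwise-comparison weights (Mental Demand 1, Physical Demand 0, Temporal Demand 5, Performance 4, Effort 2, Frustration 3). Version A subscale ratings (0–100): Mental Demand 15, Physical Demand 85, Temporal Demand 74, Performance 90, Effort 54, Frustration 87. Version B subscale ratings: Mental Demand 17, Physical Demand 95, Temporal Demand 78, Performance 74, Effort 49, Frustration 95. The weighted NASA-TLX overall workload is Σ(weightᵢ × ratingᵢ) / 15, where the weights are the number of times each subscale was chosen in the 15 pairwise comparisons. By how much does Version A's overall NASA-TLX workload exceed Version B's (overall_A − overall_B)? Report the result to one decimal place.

Version A weighted sum = 1·15 + 0·85 + 5·74 + 4·90 + 2·54 + 3·87 = 15 + 0 + 370 + 360 + 108 + 261 = 1114; overall_A = 1114/15 = 74.2667.
Version B weighted sum = 1·17 + 0·95 + 5·78 + 4·74 + 2·49 + 3·95 = 17 + 0 + 390 + 296 + 98 + 285 = 1086; overall_B = 1086/15 = 72.4000.
Difference = 74.2667 − 72.4000 = 1.8667 ≈ 1.9.

1.9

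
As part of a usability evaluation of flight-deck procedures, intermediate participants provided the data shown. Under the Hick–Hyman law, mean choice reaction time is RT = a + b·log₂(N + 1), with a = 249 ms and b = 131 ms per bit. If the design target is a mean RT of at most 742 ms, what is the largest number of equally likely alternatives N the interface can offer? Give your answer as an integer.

Set 249 + 131·log₂(N + 1) ≤ 742.
log₂(N + 1) ≤ (742 − 249) / 131 = 3.7634.
N + 1 ≤ 2^3.7634 = 13.5799.
N ≤ 12.5799, so the largest integer N is 12.

12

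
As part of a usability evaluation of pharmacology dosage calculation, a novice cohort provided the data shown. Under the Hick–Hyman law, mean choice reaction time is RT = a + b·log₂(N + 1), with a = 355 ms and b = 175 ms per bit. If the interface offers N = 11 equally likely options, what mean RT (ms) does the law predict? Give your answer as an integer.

log₂(11 + 1) = log₂(12) = 3.5850.
RT = 355 + 175 × 3.5850 = 355 + 627.3750 = 982.3750 ms.
≈ 982 ms.

982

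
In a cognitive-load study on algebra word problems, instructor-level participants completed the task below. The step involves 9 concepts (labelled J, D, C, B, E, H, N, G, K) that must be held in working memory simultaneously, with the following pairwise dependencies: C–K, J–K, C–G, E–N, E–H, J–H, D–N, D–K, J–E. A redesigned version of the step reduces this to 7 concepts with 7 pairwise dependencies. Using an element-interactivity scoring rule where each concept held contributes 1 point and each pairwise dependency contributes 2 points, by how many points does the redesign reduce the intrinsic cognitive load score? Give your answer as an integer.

Original: 9 × 1 + 9 × 2 = 9 + 18 = 27.
Redesigned: 7 × 1 + 7 × 2 = 7 + 14 = 21.
Reduction = 27 − 21 = 6.

6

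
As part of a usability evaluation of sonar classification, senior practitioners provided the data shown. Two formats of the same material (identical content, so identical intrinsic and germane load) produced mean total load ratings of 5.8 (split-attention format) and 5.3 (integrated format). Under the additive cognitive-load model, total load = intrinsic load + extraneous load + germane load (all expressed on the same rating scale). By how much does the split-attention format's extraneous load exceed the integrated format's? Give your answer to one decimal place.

Intrinsic and germane load are equal across formats, so the difference in total load equals the difference in extraneous load.
Extraneous-load difference = 5.8 − 5.3 = 0.5.

0.5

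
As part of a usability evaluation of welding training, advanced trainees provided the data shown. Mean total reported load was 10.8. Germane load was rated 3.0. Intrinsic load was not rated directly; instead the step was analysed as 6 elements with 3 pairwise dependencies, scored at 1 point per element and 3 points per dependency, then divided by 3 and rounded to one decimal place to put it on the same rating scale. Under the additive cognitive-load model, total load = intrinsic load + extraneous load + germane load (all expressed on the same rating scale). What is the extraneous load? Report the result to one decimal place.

2.8

Intrinsic (element-interactivity): (6 × 1 + 3 × 3) / 3 = 15 / 3 = 5.0000 → 5.0.
extraneous load = total − intrinsic − germane
             = 10.8 − 5.0 − 3.0 = 2.8.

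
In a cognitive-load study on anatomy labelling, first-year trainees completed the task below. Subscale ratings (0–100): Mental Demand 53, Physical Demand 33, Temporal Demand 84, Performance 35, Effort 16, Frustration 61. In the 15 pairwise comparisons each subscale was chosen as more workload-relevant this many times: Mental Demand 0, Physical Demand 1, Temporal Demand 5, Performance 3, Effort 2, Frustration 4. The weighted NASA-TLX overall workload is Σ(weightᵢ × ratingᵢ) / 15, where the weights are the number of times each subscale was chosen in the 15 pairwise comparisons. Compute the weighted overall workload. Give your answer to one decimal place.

55.6

The tallies are the weights (they sum to 15).
Weighted sum = 0·53 + 1·33 + 5·84 + 3·35 + 2·16 + 4·61
            = 0 + 33 + 420 + 105 + 32 + 244 = 834.
Overall workload = 834 / 15 = 55.6000 ≈ 55.6.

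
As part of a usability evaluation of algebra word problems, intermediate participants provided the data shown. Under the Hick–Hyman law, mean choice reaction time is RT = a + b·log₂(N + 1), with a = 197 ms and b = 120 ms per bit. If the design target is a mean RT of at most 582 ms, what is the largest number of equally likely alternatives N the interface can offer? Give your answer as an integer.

Set 197 + 120·log₂(N + 1) ≤ 582.
log₂(N + 1) ≤ (582 − 197) / 120 = 3.2083.
N + 1 ≤ 2^3.2083 = 9.2426.
N ≤ 8.2426, so the largest integer N is 8.

8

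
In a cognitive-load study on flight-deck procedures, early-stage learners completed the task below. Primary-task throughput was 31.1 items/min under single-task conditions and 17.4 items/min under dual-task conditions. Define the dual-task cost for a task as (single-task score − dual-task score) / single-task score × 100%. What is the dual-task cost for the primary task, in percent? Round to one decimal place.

44.1

Cost = (31.1 − 17.4) / 31.1 × 100%
     = 13.7000 / 31.1 × 100% = 44.0514%.
≈ 44.1%.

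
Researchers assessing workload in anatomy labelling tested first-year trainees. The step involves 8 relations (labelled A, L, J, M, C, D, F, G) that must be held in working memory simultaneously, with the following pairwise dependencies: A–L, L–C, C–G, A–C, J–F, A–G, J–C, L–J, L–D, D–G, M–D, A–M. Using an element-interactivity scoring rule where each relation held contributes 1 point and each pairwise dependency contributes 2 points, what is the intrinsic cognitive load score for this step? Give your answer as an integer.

32

Count of relations held simultaneously: 8.
Count of pairwise dependencies listed: 12.
Element contribution: 8 × 1 = 8.
Interaction contribution: 12 × 2 = 24.
Intrinsic load = 8 + 24 = 32.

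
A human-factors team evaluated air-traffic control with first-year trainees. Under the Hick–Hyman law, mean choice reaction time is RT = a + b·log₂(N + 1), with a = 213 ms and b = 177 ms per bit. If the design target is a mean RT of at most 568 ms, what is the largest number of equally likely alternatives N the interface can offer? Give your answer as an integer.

Set 213 + 177·log₂(N + 1) ≤ 568.
log₂(N + 1) ≤ (568 − 213) / 177 = 2.0056.
N + 1 ≤ 2^2.0056 = 4.0156.
N ≤ 3.0156, so the largest integer N is 3.

3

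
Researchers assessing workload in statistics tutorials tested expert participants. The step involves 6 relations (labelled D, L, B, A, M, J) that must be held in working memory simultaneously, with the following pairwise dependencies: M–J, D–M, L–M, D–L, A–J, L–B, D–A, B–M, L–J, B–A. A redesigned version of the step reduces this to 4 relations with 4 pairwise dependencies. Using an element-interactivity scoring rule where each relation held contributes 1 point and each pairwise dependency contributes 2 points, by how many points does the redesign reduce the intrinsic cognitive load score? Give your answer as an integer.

14

Original: 6 × 1 + 10 × 2 = 6 + 20 = 26.
Redesigned: 4 × 1 + 4 × 2 = 4 + 8 = 12.
Reduction = 26 − 12 = 14.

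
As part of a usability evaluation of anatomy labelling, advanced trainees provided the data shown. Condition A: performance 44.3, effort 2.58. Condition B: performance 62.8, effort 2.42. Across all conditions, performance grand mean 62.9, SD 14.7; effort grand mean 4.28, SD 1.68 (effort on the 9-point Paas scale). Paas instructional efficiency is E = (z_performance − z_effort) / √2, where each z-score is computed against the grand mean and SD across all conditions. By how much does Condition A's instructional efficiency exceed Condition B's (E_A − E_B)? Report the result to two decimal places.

-0.96

Condition A: z_P = (44.3 − 62.9)/14.7 = -1.2653; z_E = (2.58 − 4.28)/1.68 = -1.0119; E_A = (-1.2653 − (-1.0119))/√2 = -0.1792.
Condition B: z_P = (62.8 − 62.9)/14.7 = -0.0068; z_E = (2.42 − 4.28)/1.68 = -1.1071; E_B = (-0.0068 − (-1.1071))/√2 = 0.7780.
E_A − E_B = -0.1792 − 0.7780 = -0.9572 ≈ -0.96.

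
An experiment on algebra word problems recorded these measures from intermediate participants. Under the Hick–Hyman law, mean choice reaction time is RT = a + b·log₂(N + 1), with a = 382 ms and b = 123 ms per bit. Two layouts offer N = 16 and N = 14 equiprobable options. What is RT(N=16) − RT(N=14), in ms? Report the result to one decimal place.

22.2

RT(16) = 382 + 123·log₂(17) = 382 + 123·4.0875 = 884.7625 ms.
RT(14) = 382 + 123·log₂(15) = 382 + 123·3.9069 = 862.5487 ms.
Difference = 884.7625 − 862.5487 = 22.2138 ≈ 22.2 ms.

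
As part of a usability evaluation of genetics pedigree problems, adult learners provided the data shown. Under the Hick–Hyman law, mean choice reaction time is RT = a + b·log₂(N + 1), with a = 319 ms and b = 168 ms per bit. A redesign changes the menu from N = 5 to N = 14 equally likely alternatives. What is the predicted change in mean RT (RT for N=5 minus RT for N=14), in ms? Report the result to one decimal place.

RT(5) = 319 + 168·log₂(6) = 319 + 168·2.5850 = 753.2800 ms.
RT(14) = 319 + 168·log₂(15) = 319 + 168·3.9069 = 975.3592 ms.
Difference = 753.2800 − 975.3592 = -222.0792 ≈ -222.1 ms.

-222.1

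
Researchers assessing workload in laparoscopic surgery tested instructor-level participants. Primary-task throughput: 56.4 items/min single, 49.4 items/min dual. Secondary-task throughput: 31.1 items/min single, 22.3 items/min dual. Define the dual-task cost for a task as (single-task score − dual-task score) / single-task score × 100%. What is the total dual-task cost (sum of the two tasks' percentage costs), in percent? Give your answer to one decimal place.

Primary cost = (56.4 − 49.4) / 56.4 × 100% = 12.4113%.
Secondary cost = (31.1 − 22.3) / 31.1 × 100% = 28.2958%.
Total = 12.4113% + 28.2958% = 40.7071% ≈ 40.7%.

40.7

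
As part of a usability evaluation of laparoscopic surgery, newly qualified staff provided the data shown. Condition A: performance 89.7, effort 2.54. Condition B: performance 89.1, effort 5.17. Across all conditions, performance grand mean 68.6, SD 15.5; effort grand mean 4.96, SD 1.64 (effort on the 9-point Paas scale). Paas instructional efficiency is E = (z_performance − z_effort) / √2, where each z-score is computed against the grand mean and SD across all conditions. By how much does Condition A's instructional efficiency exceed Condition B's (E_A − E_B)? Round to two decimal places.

1.16

Condition A: z_P = (89.7 − 68.6)/15.5 = 1.3613; z_E = (2.54 − 4.96)/1.64 = -1.4756; E_A = (1.3613 − (-1.4756))/√2 = 2.0060.
Condition B: z_P = (89.1 − 68.6)/15.5 = 1.3226; z_E = (5.17 − 4.96)/1.64 = 0.1280; E_B = (1.3226 − 0.1280)/√2 = 0.8447.
E_A − E_B = 2.0060 − 0.8447 = 1.1613 ≈ 1.16.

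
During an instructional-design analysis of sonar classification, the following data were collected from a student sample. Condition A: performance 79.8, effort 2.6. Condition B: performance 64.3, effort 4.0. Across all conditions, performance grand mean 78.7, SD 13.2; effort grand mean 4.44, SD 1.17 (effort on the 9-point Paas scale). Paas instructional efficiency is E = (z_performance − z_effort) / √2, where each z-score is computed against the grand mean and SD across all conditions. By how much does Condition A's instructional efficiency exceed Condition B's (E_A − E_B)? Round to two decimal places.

Condition A: z_P = (79.8 − 78.7)/13.2 = 0.0833; z_E = (2.6 − 4.44)/1.17 = -1.5726; E_A = (0.0833 − (-1.5726))/√2 = 1.1709.
Condition B: z_P = (64.3 − 78.7)/13.2 = -1.0909; z_E = (4.0 − 4.44)/1.17 = -0.3761; E_B = (-1.0909 − (-0.3761))/√2 = -0.5054.
E_A − E_B = 1.1709 − (-0.5054) = 1.6763 ≈ 1.68.

1.68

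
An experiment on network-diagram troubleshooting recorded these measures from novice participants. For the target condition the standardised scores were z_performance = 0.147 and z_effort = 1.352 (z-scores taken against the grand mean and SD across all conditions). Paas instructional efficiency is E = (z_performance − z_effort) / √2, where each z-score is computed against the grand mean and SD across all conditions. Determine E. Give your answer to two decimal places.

-0.85

z_P − z_E = 0.147 − 1.352 = -1.2050.
E = -1.2050 / √2 = -1.2050 / 1.41421 = -0.8521 ≈ -0.85.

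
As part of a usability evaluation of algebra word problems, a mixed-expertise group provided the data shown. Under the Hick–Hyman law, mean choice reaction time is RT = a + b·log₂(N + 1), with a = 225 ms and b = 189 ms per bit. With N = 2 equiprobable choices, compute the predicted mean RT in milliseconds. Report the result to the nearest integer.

log₂(2 + 1) = log₂(3) = 1.5850.
RT = 225 + 189 × 1.5850 = 225 + 299.5650 = 524.5650 ms.
≈ 525 ms.

525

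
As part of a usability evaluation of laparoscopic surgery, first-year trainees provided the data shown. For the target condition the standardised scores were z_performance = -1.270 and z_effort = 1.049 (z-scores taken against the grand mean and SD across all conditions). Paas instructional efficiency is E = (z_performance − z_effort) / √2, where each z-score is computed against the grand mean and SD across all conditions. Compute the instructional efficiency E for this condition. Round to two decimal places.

z_P − z_E = -1.270 − 1.049 = -2.3190.
E = -2.3190 / √2 = -2.3190 / 1.41421 = -1.6398 ≈ -1.64.

-1.64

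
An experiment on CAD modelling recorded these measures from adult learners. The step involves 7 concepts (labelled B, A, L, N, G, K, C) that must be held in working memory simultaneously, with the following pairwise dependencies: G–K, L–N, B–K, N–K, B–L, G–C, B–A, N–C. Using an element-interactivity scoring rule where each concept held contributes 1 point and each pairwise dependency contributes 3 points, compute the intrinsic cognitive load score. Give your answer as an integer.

Count of concepts held simultaneously: 7.
Count of pairwise dependencies listed: 8.
Element contribution: 7 × 1 = 7.
Interaction contribution: 8 × 3 = 24.
Intrinsic load = 7 + 24 = 31.

31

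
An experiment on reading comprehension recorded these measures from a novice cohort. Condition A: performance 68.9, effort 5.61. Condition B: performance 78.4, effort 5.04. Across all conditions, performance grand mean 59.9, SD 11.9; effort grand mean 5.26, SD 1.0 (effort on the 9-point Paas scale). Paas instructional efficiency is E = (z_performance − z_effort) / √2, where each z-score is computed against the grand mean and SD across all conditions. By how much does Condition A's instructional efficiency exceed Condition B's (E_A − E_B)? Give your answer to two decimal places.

-0.97

Condition A: z_P = (68.9 − 59.9)/11.9 = 0.7563; z_E = (5.61 − 5.26)/1.0 = 0.3500; E_A = (0.7563 − 0.3500)/√2 = 0.2873.
Condition B: z_P = (78.4 − 59.9)/11.9 = 1.5546; z_E = (5.04 − 5.26)/1.0 = -0.2200; E_B = (1.5546 − (-0.2200))/√2 = 1.2548.
E_A − E_B = 0.2873 − 1.2548 = -0.9675 ≈ -0.97.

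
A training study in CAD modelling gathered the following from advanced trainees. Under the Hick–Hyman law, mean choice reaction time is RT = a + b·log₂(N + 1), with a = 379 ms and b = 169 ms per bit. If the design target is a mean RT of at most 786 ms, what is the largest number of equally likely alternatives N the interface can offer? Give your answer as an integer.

4

Set 379 + 169·log₂(N + 1) ≤ 786.
log₂(N + 1) ≤ (786 − 379) / 169 = 2.4083.
N + 1 ≤ 2^2.4083 = 5.3085.
N ≤ 4.3085, so the largest integer N is 4.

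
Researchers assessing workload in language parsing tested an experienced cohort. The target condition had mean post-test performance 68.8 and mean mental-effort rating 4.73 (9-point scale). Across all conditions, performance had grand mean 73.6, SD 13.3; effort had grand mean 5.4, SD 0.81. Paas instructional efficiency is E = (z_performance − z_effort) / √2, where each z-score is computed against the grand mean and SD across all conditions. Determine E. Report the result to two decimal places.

0.33

z_performance = (68.8 − 73.6) / 13.3 = -4.8000 / 13.3 = -0.3609.
z_effort = (4.73 − 5.4) / 0.81 = -0.6700 / 0.81 = -0.8272.
z_P − z_E = -0.3609 − (-0.8272) = 0.4663.
E = 0.4663 / √2 = 0.4663 / 1.41421 = 0.3297 ≈ 0.33.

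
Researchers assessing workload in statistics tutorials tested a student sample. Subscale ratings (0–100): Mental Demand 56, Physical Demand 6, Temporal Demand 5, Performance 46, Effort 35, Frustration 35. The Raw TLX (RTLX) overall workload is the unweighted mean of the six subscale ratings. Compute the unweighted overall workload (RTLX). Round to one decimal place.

30.5

Sum of ratings = 56 + 6 + 5 + 46 + 35 + 35 = 183.
RTLX = 183 / 6 = 30.5000 ≈ 30.5.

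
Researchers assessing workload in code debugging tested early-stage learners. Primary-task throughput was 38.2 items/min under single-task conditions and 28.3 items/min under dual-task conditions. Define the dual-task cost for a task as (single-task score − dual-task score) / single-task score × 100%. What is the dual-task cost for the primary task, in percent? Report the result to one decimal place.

25.9

Cost = (38.2 − 28.3) / 38.2 × 100%
     = 9.9000 / 38.2 × 100% = 25.9162%.
≈ 25.9%.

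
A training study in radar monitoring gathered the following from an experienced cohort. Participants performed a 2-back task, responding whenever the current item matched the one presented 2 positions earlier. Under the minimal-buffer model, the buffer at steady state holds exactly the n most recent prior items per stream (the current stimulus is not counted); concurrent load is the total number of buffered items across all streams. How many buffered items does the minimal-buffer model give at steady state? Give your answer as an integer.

2

The buffer holds the 2 most recent prior items.
Steady-state concurrent load = 2 items.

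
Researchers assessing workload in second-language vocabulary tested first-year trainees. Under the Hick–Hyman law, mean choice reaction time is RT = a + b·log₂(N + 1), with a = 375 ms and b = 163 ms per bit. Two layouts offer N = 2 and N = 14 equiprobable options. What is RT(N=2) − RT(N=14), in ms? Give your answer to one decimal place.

-378.5

RT(2) = 375 + 163·log₂(3) = 375 + 163·1.5850 = 633.3550 ms.
RT(14) = 375 + 163·log₂(15) = 375 + 163·3.9069 = 1011.8247 ms.
Difference = 633.3550 − 1011.8247 = -378.4697 ≈ -378.5 ms.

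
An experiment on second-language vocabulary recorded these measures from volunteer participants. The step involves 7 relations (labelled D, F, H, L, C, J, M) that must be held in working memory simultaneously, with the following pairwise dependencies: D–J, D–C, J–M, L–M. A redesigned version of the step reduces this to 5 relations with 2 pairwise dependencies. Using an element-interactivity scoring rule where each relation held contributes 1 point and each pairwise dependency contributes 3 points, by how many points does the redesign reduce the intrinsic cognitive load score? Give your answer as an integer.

Original: 7 × 1 + 4 × 3 = 7 + 12 = 19.
Redesigned: 5 × 1 + 2 × 3 = 5 + 6 = 11.
Reduction = 19 − 11 = 8.

8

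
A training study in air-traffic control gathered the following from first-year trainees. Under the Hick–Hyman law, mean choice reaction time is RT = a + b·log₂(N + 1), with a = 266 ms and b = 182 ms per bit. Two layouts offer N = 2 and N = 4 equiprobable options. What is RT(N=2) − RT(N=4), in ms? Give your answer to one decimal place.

-134.1

RT(2) = 266 + 182·log₂(3) = 266 + 182·1.5850 = 554.4700 ms.
RT(4) = 266 + 182·log₂(5) = 266 + 182·2.3219 = 688.5858 ms.
Difference = 554.4700 − 688.5858 = -134.1158 ≈ -134.1 ms.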